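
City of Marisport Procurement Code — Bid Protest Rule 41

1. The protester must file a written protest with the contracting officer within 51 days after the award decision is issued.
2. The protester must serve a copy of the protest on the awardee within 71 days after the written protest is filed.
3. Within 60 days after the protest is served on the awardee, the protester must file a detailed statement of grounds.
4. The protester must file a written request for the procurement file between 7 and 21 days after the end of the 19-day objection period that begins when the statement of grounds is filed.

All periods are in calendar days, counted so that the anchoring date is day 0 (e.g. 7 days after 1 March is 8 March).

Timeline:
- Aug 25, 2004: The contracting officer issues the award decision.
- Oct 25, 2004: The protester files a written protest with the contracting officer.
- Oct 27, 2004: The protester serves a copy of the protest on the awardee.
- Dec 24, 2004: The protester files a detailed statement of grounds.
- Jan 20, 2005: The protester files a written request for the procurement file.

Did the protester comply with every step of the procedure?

No

Step 1 — counting 51 days from Aug 25, 2004 (when the award decision is issued) gives a deadline of Oct 15, 2004; not done until Oct 25, 2004, 10 days after the deadline.
The analysis stops there.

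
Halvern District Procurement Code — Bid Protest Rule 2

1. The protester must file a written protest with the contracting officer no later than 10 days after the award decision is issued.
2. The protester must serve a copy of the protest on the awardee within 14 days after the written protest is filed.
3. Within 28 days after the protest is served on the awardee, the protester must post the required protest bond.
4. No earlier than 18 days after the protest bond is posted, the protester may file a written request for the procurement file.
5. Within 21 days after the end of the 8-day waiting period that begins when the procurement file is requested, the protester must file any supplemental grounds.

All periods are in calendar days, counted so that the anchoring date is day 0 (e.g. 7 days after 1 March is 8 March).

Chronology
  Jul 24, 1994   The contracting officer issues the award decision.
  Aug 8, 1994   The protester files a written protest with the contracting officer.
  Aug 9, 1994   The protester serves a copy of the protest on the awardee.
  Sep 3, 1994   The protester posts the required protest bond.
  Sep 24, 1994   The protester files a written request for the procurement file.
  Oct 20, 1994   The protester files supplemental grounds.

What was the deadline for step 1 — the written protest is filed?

Aug 3, 1994

Step 1 runs from Jul 24, 1994, when the award decision is issued. 10 days after Jul 24, 1994 is Aug 3, 1994.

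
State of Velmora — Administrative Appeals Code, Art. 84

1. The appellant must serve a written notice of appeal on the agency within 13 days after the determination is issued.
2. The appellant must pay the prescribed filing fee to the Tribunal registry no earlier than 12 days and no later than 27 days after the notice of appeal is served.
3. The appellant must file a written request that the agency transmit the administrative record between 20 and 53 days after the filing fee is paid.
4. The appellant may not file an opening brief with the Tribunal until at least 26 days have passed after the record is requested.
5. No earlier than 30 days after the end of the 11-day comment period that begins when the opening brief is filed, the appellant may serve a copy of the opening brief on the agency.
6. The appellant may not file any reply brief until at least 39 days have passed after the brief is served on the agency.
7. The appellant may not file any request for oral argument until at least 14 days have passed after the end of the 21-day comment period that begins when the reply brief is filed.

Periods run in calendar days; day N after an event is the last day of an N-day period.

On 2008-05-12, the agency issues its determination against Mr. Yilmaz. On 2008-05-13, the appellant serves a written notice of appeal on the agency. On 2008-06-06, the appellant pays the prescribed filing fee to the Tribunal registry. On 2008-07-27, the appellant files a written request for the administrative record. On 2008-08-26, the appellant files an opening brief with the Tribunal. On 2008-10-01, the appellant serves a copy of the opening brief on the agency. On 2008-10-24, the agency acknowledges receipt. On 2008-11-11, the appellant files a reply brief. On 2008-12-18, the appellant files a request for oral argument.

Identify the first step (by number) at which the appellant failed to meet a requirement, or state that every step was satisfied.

Step 1 — counting 13 days from 2008-05-12 (when the determination is issued) gives a deadline of 2008-05-25; done 2008-05-13 — timely.
Step 2 — 12 and 27 days from 2008-05-13 (when the notice of appeal is served) are 2008-05-25 and 2008-06-09 respectively; 2008-06-06 falls inside that range.
Step 3 — 20 and 53 days from 2008-06-06 (when the filing fee is paid) are 2008-06-26 and 2008-07-29 respectively; done 2008-07-27, which is between those dates.
Step 4 — must wait 26 days from 2008-07-27 (when the record is requested), so not before 2008-08-22; 2008-08-26 is on or after that date.
Step 5 — must wait 30 days from 2008-09-06 (end of the 11-day comment period, which began when the opening brief is filed on 2008-08-26), so not before 2008-10-06; 2008-10-01 is 5 days before the earliest permitted date.

Step 5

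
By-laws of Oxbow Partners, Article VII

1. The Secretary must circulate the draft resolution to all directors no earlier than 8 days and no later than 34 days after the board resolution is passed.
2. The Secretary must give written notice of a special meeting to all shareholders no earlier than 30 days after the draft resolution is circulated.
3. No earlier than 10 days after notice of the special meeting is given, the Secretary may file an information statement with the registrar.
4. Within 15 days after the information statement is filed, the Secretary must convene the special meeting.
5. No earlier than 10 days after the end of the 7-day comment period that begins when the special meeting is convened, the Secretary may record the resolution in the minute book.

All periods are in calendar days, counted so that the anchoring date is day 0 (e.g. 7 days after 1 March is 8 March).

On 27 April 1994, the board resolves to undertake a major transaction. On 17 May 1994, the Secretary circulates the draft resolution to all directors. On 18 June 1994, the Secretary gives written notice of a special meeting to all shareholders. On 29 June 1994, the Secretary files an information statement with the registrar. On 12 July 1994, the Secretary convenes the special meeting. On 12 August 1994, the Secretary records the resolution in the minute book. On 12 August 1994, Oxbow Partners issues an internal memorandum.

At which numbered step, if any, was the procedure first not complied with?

None — every step was satisfied

Step 1: the window is 8–34 days after 27 April 1994 (when the board resolution is passed), so 5 May 1994 through 31 May 1994; 17 May 1994 falls inside that range.
Step 2: the earliest permitted date is 30 days after 17 May 1994 (when the draft resolution is circulated), i.e. 16 June 1994; 18 June 1994 is on or after that date.
Step 3: the earliest permitted date is 10 days after 18 June 1994 (when notice of the special meeting is given), i.e. 28 June 1994; 29 June 1994 is on or after that date.
Step 4: 15 days after 29 June 1994 (when the information statement is filed) is 14 July 1994; done 12 July 1994 — timely.
Step 5: the earliest permitted date is 10 days after 19 July 1994 (end of the 7-day comment period, which began when the special meeting is convened on 12 July 1994), i.e. 29 July 1994; 12 August 1994 is on or after that date.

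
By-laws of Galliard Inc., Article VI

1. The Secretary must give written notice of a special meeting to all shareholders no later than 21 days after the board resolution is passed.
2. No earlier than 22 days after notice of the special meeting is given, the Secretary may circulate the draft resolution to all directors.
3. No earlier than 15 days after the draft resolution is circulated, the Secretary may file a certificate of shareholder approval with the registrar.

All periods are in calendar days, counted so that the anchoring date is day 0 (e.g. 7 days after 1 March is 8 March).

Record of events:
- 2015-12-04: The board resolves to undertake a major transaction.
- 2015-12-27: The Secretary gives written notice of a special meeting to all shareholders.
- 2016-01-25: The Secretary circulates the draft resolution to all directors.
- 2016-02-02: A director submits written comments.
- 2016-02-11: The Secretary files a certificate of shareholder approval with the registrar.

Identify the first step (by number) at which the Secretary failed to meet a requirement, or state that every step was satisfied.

Step 1

Step 1: 21 days after 2015-12-04 (when the board resolution is passed) is 2015-12-25; 2015-12-27 misses that deadline by 2 days.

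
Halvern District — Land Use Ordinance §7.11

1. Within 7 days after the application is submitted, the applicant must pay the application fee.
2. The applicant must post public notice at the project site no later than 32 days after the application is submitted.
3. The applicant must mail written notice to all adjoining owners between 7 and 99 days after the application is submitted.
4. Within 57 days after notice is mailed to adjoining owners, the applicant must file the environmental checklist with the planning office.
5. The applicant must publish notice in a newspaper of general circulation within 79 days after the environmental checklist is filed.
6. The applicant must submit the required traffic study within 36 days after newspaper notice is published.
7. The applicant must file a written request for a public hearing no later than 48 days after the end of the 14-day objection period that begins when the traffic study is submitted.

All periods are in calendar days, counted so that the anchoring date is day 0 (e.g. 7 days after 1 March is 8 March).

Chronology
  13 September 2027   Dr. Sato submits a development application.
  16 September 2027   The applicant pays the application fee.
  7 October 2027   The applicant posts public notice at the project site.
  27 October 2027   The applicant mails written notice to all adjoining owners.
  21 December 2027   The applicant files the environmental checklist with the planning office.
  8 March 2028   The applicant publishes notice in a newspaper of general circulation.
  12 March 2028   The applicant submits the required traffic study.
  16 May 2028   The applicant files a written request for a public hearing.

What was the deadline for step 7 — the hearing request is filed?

The traffic study is submitted on 12 March 2028; the 14-day objection period therefore ends 26 March 2028, and step 7 runs from that date. 48 days after 26 March 2028 is 13 May 2028.

13 May 2028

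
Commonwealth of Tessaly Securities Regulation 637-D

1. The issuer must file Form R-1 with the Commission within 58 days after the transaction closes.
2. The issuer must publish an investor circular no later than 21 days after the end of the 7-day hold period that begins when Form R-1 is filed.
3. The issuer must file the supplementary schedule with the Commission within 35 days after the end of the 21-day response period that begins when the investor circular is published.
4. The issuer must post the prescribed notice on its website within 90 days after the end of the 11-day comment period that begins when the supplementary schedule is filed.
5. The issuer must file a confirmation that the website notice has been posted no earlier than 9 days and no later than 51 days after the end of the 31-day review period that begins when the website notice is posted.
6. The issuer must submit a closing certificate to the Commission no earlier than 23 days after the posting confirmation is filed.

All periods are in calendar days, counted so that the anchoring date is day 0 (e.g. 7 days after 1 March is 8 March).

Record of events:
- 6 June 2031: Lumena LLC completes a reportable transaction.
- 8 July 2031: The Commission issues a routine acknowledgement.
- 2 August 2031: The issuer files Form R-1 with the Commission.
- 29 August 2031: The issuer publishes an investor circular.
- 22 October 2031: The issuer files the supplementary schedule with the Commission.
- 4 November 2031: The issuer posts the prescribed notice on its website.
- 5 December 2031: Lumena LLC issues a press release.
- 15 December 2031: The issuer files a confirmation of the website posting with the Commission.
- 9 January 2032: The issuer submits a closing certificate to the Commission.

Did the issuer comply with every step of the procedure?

Step 1 — counting 58 days from 6 June 2031 (when the transaction closes) gives a deadline of 3 August 2031; 2 August 2031 is within that limit.
Step 2 — counting 21 days from 9 August 2031 (end of the 7-day hold period, which began when Form R-1 is filed on 2 August 2031) gives a deadline of 30 August 2031; done 29 August 2031 — timely.
Step 3 — counting 35 days from 19 September 2031 (end of the 21-day response period, which began when the investor circular is published on 29 August 2031) gives a deadline of 24 October 2031; done 22 October 2031 — timely.
Step 4 — counting 90 days from 2 November 2031 (end of the 11-day comment period, which began when the supplementary schedule is filed on 22 October 2031) gives a deadline of 31 January 2032; 4 November 2031 is within that limit.
Step 5 — 9 and 51 days from 5 December 2031 (end of the 31-day review period, which began when the website notice is posted on 4 November 2031) are 14 December 2031 and 25 January 2032 respectively; 15 December 2031 falls inside that range.
Step 6 — must wait 23 days from 15 December 2031 (when the posting confirmation is filed), so not before 7 January 2032; done 9 January 2032, after the minimum wait.

Yes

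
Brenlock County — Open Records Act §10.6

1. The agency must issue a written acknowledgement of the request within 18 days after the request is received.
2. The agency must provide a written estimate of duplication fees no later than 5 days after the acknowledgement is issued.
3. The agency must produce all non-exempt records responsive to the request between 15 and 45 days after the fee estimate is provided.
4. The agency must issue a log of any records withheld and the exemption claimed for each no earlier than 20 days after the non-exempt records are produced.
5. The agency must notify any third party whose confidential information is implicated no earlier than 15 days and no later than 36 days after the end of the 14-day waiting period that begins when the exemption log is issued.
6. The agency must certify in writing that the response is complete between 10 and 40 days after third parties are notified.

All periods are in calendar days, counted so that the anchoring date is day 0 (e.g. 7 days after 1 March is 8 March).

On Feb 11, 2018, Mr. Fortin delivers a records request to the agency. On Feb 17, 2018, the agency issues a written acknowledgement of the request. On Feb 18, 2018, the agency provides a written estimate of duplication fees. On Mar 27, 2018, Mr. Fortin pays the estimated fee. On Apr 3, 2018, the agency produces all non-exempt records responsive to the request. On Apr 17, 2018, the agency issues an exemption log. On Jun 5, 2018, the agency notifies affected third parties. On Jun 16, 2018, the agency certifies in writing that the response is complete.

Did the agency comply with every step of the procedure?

(1) due by Feb 11, 2018 + 18 days = Mar 1, 2018; done Feb 17, 2018 — timely.
(2) due by Feb 17, 2018 + 5 days = Feb 22, 2018; completed Feb 18, 2018, before the deadline.
(3) the permitted window runs from Feb 18, 2018 + 15 = Mar 5, 2018 to Feb 18, 2018 + 45 = Apr 4, 2018; done Apr 3, 2018, which is between those dates.
(4) permitted from Apr 3, 2018 + 20 days = Apr 23, 2018 onward; acted on Apr 17, 2018, 6 days prematurely.

No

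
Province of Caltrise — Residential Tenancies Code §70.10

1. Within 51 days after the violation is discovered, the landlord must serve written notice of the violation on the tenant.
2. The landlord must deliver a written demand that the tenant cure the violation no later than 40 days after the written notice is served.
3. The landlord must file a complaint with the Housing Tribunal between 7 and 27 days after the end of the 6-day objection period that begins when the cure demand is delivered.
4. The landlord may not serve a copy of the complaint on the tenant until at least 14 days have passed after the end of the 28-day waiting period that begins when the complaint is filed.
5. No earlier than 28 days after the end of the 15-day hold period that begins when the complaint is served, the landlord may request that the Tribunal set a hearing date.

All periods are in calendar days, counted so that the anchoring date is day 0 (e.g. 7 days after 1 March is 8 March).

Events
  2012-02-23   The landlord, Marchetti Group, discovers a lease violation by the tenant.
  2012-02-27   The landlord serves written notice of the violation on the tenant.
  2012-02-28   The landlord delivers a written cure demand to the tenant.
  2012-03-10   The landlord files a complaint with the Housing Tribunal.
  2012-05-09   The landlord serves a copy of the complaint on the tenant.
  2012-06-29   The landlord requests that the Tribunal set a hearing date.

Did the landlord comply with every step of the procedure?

No

Step 1: 51 days after 2012-02-23 (when the violation is discovered) is 2012-04-14; completed 2012-02-27, before the deadline.
Step 2: 40 days after 2012-02-27 (when the written notice is served) is 2012-04-07; 2012-02-28 is within that limit.
Step 3: the window is 7–27 days after 2012-03-05 (end of the 6-day objection period, which began when the cure demand is delivered on 2012-02-28), so 2012-03-12 through 2012-04-01; done 2012-03-10 — 2 days before the window opened.
Later steps need not be reached.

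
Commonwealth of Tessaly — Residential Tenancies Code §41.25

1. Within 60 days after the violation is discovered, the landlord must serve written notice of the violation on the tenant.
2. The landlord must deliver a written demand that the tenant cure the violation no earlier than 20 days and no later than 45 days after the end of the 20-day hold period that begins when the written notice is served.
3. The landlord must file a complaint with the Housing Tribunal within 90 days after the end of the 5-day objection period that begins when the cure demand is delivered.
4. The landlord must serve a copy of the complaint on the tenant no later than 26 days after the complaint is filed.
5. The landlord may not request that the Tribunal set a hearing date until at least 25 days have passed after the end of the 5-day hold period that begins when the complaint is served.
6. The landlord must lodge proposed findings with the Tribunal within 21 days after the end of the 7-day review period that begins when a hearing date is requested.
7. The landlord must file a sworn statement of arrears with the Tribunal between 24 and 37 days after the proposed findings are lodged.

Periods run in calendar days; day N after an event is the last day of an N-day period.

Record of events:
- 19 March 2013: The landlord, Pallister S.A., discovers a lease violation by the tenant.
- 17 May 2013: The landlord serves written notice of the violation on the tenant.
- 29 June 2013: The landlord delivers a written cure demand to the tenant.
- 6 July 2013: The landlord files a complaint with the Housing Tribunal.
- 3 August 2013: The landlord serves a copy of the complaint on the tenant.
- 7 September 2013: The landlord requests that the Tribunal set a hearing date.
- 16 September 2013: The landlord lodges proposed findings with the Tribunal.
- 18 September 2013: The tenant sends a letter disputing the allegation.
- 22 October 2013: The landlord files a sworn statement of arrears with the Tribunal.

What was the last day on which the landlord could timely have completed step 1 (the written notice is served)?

Step 1 runs from 19 March 2013, when the violation is discovered. 60 days after 19 March 2013 is 18 May 2013.

18 May 2013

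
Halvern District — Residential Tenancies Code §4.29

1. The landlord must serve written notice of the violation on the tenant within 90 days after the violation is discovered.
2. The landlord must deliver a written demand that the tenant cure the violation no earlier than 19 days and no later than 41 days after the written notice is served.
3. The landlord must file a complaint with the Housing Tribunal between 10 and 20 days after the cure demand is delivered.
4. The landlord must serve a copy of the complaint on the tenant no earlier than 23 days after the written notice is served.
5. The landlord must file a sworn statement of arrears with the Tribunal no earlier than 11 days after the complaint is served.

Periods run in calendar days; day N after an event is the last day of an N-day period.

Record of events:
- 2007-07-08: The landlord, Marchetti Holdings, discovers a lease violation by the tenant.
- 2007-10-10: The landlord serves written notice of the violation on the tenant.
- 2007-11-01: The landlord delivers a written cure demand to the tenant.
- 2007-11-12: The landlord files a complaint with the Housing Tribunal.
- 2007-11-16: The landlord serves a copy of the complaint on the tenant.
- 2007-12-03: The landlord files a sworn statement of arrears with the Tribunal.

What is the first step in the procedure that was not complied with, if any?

Step 1

Step 1: 90 days after 2007-07-08 (when the violation is discovered) is 2007-10-06; done 2007-10-10 — 4 days late.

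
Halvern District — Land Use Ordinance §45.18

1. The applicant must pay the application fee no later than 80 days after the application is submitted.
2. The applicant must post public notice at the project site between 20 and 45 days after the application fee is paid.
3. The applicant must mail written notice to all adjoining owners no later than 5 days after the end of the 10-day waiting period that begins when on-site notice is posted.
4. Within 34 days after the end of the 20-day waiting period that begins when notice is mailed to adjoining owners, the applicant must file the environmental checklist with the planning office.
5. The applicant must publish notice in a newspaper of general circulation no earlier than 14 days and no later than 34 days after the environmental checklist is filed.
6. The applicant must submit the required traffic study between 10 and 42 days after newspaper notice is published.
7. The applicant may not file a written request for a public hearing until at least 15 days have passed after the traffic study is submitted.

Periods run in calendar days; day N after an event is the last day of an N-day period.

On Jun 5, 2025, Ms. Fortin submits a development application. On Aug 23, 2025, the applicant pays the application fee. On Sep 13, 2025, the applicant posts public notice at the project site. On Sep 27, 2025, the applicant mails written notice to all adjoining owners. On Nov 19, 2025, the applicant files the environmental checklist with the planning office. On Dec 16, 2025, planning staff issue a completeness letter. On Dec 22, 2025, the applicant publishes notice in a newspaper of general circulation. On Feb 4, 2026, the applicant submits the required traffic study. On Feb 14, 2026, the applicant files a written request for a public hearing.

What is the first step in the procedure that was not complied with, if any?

Step 6

Step 1 — counting 80 days from Jun 5, 2025 (when the application is submitted) gives a deadline of Aug 24, 2025; completed Aug 23, 2025, before the deadline.
Step 2 — 20 and 45 days from Aug 23, 2025 (when the application fee is paid) are Sep 12, 2025 and Oct 7, 2025 respectively; done Sep 13, 2025 — within the window.
Step 3 — counting 5 days from Sep 23, 2025 (end of the 10-day waiting period, which began when on-site notice is posted on Sep 13, 2025) gives a deadline of Sep 28, 2025; Sep 27, 2025 is within that limit.
Step 4 — counting 34 days from Oct 17, 2025 (end of the 20-day waiting period, which began when notice is mailed to adjoining owners on Sep 27, 2025) gives a deadline of Nov 20, 2025; done Nov 19, 2025 — timely.
Step 5 — 14 and 34 days from Nov 19, 2025 (when the environmental checklist is filed) are Dec 3, 2025 and Dec 23, 2025 respectively; Dec 22, 2025 falls inside that range.
Step 6 — 10 and 42 days from Dec 22, 2025 (when newspaper notice is published) are Jan 1, 2026 and Feb 2, 2026 respectively; done Feb 4, 2026 — 2 days after the window closed.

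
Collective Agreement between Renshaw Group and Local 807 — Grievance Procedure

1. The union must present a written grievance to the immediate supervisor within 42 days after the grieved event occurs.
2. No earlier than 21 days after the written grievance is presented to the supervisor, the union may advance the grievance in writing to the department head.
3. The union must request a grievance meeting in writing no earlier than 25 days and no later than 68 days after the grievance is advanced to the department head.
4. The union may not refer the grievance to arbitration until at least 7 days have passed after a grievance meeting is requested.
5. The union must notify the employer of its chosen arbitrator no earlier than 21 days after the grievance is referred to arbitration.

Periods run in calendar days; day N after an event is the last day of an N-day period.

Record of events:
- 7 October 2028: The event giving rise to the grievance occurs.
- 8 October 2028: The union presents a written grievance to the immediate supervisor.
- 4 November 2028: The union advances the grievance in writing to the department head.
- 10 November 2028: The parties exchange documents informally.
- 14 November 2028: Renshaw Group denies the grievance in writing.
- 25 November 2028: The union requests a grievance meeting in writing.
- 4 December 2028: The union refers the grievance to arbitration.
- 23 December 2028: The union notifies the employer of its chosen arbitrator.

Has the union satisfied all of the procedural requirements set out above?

Step 1 — counting 42 days from 7 October 2028 (when the grieved event occurs) gives a deadline of 18 November 2028; done 8 October 2028 — timely.
Step 2 — must wait 21 days from 8 October 2028 (when the written grievance is presented to the supervisor), so not before 29 October 2028; done 4 November 2028 — permitted.
Step 3 — 25 and 68 days from 4 November 2028 (when the grievance is advanced to the department head) are 29 November 2028 and 11 January 2029 respectively; 25 November 2028 is 4 days too early.

No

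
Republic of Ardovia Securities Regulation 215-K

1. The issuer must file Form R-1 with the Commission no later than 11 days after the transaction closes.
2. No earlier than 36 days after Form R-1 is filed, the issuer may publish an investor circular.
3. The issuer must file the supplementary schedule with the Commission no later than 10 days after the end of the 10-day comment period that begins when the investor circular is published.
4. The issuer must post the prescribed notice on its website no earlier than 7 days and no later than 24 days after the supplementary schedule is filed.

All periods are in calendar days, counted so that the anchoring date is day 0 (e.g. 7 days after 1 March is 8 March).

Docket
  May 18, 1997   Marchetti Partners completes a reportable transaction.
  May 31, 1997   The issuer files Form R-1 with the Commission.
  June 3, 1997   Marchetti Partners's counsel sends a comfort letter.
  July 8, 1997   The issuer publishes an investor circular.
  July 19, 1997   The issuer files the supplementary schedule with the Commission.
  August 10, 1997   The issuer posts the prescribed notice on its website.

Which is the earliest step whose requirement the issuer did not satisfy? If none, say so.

Step 1

Step 1 — counting 11 days from May 18, 1997 (when the transaction closes) gives a deadline of May 29, 1997; done May 31, 1997 — 2 days late.
No need to go further; step 1 was not satisfied.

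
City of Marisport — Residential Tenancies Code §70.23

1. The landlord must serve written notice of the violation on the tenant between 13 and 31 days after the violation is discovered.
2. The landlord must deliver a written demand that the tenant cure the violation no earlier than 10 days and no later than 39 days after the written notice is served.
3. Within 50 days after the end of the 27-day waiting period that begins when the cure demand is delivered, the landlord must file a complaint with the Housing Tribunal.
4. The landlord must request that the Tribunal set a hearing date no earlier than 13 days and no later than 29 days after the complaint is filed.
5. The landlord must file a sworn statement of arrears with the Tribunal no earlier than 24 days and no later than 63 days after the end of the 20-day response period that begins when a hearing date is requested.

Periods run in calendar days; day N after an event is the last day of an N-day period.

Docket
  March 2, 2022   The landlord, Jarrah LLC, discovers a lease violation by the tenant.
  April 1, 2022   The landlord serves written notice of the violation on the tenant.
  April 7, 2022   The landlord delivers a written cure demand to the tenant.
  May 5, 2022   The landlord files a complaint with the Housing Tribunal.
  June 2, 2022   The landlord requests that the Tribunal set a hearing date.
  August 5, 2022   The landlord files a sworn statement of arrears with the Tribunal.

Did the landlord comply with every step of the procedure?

Step 1: the window is 13–31 days after March 2, 2022 (when the violation is discovered), so March 15, 2022 through April 2, 2022; April 1, 2022 falls inside that range.
Step 2: the window is 10–39 days after April 1, 2022 (when the written notice is served), so April 11, 2022 through May 10, 2022; April 7, 2022 is 4 days too early.
That is the first point of non-compliance.

No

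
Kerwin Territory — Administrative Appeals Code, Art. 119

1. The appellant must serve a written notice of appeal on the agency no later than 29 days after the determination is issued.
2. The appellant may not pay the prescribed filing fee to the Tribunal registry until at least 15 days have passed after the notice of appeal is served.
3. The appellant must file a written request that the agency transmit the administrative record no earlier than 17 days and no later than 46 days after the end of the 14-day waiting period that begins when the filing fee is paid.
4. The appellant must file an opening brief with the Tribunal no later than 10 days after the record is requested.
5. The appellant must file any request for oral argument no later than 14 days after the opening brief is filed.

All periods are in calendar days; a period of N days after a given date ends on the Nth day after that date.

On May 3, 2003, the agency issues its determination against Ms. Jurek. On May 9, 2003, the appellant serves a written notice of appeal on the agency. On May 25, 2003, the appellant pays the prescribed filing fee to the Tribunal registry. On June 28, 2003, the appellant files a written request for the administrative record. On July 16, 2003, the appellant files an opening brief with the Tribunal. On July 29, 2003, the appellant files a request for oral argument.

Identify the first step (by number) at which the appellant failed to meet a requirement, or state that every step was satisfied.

Step 4

(1) due by May 3, 2003 + 29 days = June 1, 2003; May 9, 2003 is within that limit.
(2) permitted from May 9, 2003 + 15 days = May 24, 2003 onward; done May 25, 2003 — permitted.
(3) the permitted window runs from June 8, 2003 + 17 = June 25, 2003 to June 8, 2003 + 46 = July 24, 2003; done June 28, 2003 — within the window.
(4) due by June 28, 2003 + 10 days = July 8, 2003; not done until July 16, 2003, 8 days after the deadline.
Later steps need not be reached.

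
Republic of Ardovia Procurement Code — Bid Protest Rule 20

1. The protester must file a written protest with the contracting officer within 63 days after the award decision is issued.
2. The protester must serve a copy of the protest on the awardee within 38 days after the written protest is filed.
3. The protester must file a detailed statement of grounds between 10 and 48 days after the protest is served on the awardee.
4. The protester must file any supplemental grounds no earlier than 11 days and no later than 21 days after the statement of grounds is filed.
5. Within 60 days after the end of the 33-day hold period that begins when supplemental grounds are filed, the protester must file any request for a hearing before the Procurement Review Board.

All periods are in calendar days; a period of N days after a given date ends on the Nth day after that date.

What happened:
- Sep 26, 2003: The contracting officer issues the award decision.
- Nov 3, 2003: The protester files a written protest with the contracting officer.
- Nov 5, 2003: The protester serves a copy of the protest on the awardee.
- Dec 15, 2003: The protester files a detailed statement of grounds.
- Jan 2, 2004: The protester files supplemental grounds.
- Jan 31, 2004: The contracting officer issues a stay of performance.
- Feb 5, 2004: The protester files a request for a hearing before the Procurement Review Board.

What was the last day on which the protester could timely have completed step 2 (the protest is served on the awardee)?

Dec 11, 2003

Step 2 runs from Nov 3, 2003, when the written protest is filed. 38 days after Nov 3, 2003 is Dec 11, 2003.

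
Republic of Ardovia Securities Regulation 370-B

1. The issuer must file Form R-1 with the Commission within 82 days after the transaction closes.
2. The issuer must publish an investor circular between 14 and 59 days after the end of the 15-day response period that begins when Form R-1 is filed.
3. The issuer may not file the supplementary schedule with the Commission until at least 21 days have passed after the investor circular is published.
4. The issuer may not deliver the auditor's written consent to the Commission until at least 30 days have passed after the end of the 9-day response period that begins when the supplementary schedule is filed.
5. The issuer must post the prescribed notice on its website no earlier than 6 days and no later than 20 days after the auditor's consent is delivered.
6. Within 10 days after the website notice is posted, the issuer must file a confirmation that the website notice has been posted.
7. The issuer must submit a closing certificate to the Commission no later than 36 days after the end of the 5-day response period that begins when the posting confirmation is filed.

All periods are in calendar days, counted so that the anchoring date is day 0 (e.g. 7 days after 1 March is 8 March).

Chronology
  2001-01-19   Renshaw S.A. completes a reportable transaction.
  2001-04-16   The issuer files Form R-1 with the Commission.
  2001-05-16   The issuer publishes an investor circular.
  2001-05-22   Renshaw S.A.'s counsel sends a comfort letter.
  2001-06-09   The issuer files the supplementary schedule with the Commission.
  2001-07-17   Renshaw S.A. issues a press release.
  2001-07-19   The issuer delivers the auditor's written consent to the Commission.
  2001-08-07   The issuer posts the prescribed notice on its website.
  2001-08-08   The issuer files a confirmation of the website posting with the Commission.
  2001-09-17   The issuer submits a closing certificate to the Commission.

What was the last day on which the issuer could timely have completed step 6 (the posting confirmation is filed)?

2001-08-17

Step 6 runs from 2001-08-07, when the website notice is posted. 10 days after 2001-08-07 is 2001-08-17.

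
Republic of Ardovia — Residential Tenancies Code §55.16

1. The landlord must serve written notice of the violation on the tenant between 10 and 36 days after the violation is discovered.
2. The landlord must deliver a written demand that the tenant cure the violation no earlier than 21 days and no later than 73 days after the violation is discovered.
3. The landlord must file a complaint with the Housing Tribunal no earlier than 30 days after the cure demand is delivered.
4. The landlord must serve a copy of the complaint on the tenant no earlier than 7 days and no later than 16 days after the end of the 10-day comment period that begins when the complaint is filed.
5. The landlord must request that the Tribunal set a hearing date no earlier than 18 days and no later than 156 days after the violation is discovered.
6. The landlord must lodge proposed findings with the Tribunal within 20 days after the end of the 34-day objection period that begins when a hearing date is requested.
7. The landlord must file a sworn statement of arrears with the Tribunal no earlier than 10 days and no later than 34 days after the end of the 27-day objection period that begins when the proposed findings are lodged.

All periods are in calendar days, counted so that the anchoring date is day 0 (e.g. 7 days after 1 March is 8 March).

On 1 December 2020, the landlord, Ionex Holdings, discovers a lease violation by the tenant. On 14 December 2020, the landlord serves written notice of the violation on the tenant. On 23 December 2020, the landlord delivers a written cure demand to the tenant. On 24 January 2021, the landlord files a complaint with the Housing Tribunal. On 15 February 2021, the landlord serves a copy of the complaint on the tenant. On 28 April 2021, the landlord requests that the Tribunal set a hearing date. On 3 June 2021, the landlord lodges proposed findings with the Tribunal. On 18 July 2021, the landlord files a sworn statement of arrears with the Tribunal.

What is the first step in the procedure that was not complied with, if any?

Step 1: the window is 10–36 days after 1 December 2020 (when the violation is discovered), so 11 December 2020 through 6 January 2021; done 14 December 2020 — within the window.
Step 2: the window is 21–73 days after 1 December 2020 (when the violation is discovered), so 22 December 2020 through 12 February 2021; 23 December 2020 falls inside that range.
Step 3: the earliest permitted date is 30 days after 23 December 2020 (when the cure demand is delivered), i.e. 22 January 2021; 24 January 2021 is on or after that date.
Step 4: the window is 7–16 days after 3 February 2021 (end of the 10-day comment period, which began when the complaint is filed on 24 January 2021), so 10 February 2021 through 19 February 2021; done 15 February 2021 — within the window.
Step 5: the window is 18–156 days after 1 December 2020 (when the violation is discovered), so 19 December 2020 through 6 May 2021; 28 April 2021 falls inside that range.
Step 6: 20 days after 1 June 2021 (end of the 34-day objection period, which began when a hearing date is requested on 28 April 2021) is 21 June 2021; completed 3 June 2021, before the deadline.
Step 7: the window is 10–34 days after 30 June 2021 (end of the 27-day objection period, which began when the proposed findings are lodged on 3 June 2021), so 10 July 2021 through 3 August 2021; done 18 July 2021, which is between those dates.

None — every step was satisfied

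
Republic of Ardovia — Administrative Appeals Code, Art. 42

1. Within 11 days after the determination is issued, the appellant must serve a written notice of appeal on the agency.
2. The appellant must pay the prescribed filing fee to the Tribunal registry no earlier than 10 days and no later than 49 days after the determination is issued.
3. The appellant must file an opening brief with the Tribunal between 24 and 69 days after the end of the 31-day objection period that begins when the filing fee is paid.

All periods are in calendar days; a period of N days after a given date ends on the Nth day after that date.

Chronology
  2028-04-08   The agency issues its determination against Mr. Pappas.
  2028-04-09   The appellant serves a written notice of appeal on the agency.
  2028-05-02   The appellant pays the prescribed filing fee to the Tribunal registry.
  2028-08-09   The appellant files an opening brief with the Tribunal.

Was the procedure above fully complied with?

Yes

Step 1 — counting 11 days from 2028-04-08 (when the determination is issued) gives a deadline of 2028-04-19; 2028-04-09 is within that limit.
Step 2 — 10 and 49 days from 2028-04-08 (when the determination is issued) are 2028-04-18 and 2028-05-27 respectively; done 2028-05-02 — within the window.
Step 3 — 24 and 69 days from 2028-06-02 (end of the 31-day objection period, which began when the filing fee is paid on 2028-05-02) are 2028-06-26 and 2028-08-10 respectively; done 2028-08-09, which is between those dates.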